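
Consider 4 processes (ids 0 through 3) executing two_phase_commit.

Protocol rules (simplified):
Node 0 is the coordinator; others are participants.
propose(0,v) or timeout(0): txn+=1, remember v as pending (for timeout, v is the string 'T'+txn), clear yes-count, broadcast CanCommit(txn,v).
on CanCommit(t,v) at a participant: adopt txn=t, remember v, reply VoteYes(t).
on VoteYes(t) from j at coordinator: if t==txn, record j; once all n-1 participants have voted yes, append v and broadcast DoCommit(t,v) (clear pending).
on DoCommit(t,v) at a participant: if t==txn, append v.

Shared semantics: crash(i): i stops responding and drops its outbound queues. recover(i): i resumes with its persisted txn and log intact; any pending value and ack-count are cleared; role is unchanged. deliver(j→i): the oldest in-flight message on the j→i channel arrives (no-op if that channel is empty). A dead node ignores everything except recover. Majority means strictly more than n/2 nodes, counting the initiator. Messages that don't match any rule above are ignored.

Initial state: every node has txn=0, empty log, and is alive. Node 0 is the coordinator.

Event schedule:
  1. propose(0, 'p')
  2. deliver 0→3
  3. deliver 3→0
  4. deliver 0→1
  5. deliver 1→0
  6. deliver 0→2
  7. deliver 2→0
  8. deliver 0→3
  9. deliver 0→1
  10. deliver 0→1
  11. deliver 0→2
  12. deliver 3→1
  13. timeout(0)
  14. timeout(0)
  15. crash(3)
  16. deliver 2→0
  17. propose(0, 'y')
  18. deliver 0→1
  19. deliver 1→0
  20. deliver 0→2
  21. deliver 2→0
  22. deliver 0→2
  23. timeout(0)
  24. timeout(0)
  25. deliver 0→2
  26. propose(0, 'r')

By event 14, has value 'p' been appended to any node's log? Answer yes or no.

step 1 propose(0,'p'): 0={coor,t=1,log=-}
step 2 deliver 0→3: 3={part,t=1,log=-}
step 3 deliver 3→0: —
step 4 deliver 0→1: 1={part,t=1,log=-}
step 5 deliver 1→0: —
step 6 deliver 0→2: 2={part,t=1,log=-}
step 7 deliver 2→0: 0={coor,t=1,log=p}
step 8 deliver 0→3: 3={part,t=1,log=p}
step 9 deliver 0→1: 1={part,t=1,log=p}
step 10 deliver 0→1: —
step 11 deliver 0→2: 2={part,t=1,log=p}
step 12 deliver 3→1: —
step 13 timeout(0): 0={coor,t=2,log=p}
step 14 timeout(0): 0={coor,t=3,log=p}

yes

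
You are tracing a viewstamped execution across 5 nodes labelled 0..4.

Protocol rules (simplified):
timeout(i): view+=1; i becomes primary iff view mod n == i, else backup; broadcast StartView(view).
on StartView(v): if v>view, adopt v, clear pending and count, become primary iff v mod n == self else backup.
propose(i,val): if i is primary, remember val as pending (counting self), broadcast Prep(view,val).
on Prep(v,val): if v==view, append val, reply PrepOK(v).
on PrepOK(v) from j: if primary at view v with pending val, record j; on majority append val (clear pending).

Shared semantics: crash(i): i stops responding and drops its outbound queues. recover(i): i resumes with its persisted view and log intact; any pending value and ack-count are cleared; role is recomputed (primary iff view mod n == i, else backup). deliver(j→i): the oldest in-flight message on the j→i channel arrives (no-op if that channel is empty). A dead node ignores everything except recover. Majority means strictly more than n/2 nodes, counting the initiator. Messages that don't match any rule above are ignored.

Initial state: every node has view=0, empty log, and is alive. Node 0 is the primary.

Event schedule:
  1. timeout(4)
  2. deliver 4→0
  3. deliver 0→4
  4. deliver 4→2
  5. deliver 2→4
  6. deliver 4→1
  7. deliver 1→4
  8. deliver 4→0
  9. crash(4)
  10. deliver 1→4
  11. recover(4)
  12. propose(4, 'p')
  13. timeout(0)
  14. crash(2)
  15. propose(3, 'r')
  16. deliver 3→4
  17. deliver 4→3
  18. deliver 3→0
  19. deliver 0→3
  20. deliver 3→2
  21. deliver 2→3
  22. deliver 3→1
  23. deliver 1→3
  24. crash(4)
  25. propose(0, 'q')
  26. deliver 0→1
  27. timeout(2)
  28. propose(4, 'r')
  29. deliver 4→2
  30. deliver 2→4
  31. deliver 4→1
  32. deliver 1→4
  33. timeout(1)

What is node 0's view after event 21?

2

step 1 timeout(4): 4={back,v=1,log=-}
step 2 deliver 4→0: 0={back,v=1,log=-}
step 3 deliver 0→4: —
step 4 deliver 4→2: 2={back,v=1,log=-}
step 5 deliver 2→4: —
step 6 deliver 4→1: 1={prim,v=1,log=-}
step 7 deliver 1→4: —
step 8 deliver 4→0: —
step 9 crash(4): 4={✗back,v=1,log=-}
step 10 deliver 1→4: —
step 11 recover(4): 4={back,v=1,log=-}
step 12 propose(4,'p'): —
step 13 timeout(0): 0={back,v=2,log=-}
step 14 crash(2): 2={✗back,v=1,log=-}
step 15 propose(3,'r'): —
step 16 deliver 3→4: —
step 17 deliver 4→3: —
step 18 deliver 3→0: —
step 19 deliver 0→3: 3={back,v=2,log=-}
step 20 deliver 3→2: —
step 21 deliver 2→3: —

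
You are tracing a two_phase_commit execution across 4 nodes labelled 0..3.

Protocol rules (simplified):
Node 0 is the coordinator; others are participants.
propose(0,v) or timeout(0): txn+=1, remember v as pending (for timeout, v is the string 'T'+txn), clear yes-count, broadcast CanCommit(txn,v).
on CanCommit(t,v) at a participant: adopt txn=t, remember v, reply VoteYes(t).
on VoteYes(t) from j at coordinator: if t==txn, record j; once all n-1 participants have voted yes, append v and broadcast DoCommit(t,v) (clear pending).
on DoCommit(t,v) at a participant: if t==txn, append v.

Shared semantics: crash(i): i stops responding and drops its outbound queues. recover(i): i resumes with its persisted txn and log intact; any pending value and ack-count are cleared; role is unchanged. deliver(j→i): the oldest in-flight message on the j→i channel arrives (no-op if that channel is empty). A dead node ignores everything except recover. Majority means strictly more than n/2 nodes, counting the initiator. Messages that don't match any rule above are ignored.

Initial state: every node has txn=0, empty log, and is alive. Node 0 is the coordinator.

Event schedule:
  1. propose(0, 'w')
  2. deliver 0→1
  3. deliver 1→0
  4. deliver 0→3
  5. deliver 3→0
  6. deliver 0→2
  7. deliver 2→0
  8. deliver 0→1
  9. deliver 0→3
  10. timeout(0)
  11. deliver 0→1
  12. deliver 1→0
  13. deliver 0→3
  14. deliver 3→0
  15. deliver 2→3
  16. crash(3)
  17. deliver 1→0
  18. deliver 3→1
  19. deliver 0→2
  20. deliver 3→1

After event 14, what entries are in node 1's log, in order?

step 1 propose(0,'w'): 0={coor,t=1,log=-}
step 2 deliver 0→1: 1={part,t=1,log=-}
step 3 deliver 1→0: —
step 4 deliver 0→3: 3={part,t=1,log=-}
step 5 deliver 3→0: —
step 6 deliver 0→2: 2={part,t=1,log=-}
step 7 deliver 2→0: 0={coor,t=1,log=w}
step 8 deliver 0→1: 1={part,t=1,log=w}
step 9 deliver 0→3: 3={part,t=1,log=w}
step 10 timeout(0): 0={coor,t=2,log=w}
step 11 deliver 0→1: 1={part,t=2,log=w}
step 12 deliver 1→0: —
step 13 deliver 0→3: 3={part,t=2,log=w}
step 14 deliver 3→0: —

w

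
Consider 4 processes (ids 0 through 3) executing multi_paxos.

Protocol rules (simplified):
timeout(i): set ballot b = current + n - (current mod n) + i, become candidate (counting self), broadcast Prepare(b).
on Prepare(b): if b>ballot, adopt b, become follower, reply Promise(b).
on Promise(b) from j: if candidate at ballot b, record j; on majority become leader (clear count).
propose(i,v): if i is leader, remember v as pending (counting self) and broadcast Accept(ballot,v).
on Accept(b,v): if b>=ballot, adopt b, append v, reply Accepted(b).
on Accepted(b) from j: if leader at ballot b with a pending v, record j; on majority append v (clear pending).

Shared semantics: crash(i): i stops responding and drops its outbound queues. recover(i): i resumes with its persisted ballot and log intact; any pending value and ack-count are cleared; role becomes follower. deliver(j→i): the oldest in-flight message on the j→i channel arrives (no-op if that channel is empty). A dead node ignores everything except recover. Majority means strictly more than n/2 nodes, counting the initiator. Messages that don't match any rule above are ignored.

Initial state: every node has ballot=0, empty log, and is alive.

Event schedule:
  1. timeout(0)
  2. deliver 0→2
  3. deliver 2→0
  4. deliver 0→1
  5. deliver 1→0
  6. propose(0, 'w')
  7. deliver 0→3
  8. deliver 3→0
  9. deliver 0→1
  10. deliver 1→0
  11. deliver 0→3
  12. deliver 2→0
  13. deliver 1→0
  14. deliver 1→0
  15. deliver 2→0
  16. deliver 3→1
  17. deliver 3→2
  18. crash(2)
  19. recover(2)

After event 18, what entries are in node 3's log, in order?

[1] timeout(0) → N0(cand b4 [-])
[2] deliver 0→2 → N2(foll b4 [-])
[3] deliver 2→0 → ∅
[4] deliver 0→1 → N1(foll b4 [-])
[5] deliver 1→0 → N0(lead b4 [-])
[6] propose(0,'w') → ∅
[7] deliver 0→3 → N3(foll b4 [-])
[8] deliver 3→0 → ∅
[9] deliver 0→1 → N1(foll b4 [w])
[10] deliver 1→0 → ∅
[11] deliver 0→3 → N3(foll b4 [w])
[12] deliver 2→0 → ∅
[13] deliver 1→0 → ∅
[14] deliver 1→0 → ∅
[15] deliver 2→0 → ∅
[16] deliver 3→1 → ∅
[17] deliver 3→2 → ∅
[18] crash(2) → N2(✗foll b4 [-])

w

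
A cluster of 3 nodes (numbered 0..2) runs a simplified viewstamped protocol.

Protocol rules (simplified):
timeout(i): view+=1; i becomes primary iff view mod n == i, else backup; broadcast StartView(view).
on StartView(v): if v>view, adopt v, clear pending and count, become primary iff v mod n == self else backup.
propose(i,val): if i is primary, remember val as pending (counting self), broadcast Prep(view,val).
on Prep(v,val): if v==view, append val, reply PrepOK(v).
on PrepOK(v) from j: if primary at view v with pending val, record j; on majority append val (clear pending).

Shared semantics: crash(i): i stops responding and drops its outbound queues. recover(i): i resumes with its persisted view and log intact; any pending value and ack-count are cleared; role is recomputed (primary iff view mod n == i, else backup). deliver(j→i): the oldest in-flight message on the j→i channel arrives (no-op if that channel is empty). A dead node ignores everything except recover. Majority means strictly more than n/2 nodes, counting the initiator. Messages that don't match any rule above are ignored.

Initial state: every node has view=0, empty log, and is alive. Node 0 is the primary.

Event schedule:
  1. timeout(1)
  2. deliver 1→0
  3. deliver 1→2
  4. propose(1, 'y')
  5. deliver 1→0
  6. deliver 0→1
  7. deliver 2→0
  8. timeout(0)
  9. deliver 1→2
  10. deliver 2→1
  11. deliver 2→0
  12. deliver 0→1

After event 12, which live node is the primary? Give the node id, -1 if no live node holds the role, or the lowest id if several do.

-1

[1] timeout(1) → N1(prim v1 [-])
[2] deliver 1→0 → N0(back v1 [-])
[3] deliver 1→2 → N2(back v1 [-])
[4] propose(1,'y') → ∅
[5] deliver 1→0 → N0(back v1 [y])
[6] deliver 0→1 → N1(prim v1 [y])
[7] deliver 2→0 → ∅
[8] timeout(0) → N0(back v2 [y])
[9] deliver 1→2 → N2(back v1 [y])
[10] deliver 2→1 → ∅
[11] deliver 2→0 → ∅
[12] deliver 0→1 → N1(back v2 [y])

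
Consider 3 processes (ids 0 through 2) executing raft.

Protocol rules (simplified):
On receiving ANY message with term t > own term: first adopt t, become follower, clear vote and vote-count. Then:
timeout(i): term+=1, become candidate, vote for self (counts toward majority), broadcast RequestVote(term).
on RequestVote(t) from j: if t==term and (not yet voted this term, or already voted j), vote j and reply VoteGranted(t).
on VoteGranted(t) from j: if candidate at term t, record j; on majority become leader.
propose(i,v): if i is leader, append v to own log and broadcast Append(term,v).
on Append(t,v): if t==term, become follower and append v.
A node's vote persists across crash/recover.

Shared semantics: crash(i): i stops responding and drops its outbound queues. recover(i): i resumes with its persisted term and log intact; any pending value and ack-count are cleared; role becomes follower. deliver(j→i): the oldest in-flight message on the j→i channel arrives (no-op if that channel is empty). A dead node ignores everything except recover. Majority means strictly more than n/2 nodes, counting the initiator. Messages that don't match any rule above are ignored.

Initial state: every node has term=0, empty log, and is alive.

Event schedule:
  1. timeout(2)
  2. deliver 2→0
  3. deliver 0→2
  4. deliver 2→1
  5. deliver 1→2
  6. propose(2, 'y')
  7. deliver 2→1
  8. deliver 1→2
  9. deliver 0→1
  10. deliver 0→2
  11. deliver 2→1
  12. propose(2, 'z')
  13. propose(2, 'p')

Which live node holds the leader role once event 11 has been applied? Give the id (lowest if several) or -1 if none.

2

1. timeout(2):  <2:cand t1 ->
2. deliver 2→0:  <0:foll t1 ->
3. deliver 0→2:  <2:lead t1 ->
4. deliver 2→1:  <1:foll t1 ->
5. deliver 1→2:  nop
6. propose(2,'y'):  <2:lead t1 y>
7. deliver 2→1:  <1:foll t1 y>
8. deliver 1→2:  nop
9. deliver 0→1:  nop
10. deliver 0→2:  nop
11. deliver 2→1:  nop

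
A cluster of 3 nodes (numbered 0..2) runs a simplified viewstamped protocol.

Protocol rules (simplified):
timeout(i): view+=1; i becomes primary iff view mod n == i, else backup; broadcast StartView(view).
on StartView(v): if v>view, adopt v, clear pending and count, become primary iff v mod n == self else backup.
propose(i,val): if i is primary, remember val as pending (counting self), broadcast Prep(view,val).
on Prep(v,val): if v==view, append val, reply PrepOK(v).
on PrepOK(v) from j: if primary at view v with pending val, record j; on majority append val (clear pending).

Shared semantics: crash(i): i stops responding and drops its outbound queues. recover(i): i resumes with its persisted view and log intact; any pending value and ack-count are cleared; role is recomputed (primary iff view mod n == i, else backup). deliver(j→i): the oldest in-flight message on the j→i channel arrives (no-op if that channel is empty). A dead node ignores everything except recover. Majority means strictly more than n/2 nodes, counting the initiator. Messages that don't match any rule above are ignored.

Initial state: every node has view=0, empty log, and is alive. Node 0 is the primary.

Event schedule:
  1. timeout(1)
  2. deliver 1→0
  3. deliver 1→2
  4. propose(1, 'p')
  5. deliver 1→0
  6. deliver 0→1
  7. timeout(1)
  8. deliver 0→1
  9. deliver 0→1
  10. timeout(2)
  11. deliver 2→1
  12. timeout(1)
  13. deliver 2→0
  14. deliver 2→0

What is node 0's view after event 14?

2

[1] timeout(1) → N1(prim v1 [-])
[2] deliver 1→0 → N0(back v1 [-])
[3] deliver 1→2 → N2(back v1 [-])
[4] propose(1,'p') → ∅
[5] deliver 1→0 → N0(back v1 [p])
[6] deliver 0→1 → N1(prim v1 [p])
[7] timeout(1) → N1(back v2 [p])
[8] deliver 0→1 → ∅
[9] deliver 0→1 → ∅
[10] timeout(2) → N2(prim v2 [-])
[11] deliver 2→1 → ∅
[12] timeout(1) → N1(back v3 [p])
[13] deliver 2→0 → N0(back v2 [p])
[14] deliver 2→0 → ∅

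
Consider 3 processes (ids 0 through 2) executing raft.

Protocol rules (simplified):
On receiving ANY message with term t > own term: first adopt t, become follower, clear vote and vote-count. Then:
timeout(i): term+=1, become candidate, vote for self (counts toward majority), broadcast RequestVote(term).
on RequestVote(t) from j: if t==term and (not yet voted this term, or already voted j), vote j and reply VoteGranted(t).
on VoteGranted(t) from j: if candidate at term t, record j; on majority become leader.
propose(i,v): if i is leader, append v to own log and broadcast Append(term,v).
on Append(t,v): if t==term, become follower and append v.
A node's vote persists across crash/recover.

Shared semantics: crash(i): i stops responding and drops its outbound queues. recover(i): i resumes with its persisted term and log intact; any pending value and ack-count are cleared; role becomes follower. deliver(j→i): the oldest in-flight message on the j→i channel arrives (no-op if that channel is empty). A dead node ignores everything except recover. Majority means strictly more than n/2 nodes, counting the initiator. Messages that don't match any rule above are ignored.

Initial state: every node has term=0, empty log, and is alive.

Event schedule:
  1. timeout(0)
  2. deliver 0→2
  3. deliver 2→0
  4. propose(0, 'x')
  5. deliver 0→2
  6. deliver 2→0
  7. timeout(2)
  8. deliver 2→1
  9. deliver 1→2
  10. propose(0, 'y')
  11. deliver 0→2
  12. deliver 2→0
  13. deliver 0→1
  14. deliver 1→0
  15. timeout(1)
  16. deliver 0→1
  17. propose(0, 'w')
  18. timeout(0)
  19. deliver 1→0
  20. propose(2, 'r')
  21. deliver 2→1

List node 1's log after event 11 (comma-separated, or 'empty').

empty

step 1 timeout(0): 0={cand,t=1,log=-}
step 2 deliver 0→2: 2={foll,t=1,log=-}
step 3 deliver 2→0: 0={lead,t=1,log=-}
step 4 propose(0,'x'): 0={lead,t=1,log=x}
step 5 deliver 0→2: 2={foll,t=1,log=x}
step 6 deliver 2→0: —
step 7 timeout(2): 2={cand,t=2,log=x}
step 8 deliver 2→1: 1={foll,t=2,log=-}
step 9 deliver 1→2: 2={lead,t=2,log=x}
step 10 propose(0,'y'): 0={lead,t=1,log=x,y}
step 11 deliver 0→2: —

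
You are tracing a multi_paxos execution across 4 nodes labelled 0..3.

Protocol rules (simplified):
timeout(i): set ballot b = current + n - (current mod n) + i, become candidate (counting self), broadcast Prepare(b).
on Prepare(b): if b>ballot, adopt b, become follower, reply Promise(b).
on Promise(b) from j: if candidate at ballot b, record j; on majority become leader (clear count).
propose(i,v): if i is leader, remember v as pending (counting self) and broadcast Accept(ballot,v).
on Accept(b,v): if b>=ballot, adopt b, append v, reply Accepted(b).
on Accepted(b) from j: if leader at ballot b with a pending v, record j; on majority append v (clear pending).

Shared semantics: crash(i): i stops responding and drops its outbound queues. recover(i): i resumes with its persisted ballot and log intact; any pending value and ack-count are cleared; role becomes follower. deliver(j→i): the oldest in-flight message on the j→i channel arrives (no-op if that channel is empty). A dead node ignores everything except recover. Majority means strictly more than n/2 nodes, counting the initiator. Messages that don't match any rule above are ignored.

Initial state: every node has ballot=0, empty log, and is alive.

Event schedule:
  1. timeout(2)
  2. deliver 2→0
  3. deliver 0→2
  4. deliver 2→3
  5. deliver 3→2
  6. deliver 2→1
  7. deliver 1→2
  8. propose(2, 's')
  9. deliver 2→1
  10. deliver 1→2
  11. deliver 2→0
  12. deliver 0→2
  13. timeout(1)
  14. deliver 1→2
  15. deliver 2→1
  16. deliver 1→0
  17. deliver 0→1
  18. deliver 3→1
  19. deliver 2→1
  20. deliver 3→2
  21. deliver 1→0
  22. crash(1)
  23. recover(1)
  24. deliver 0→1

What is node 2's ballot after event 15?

after 1 — timeout(2): n2:cand/b6/[-]
after 2 — deliver 2→0: n0:foll/b6/[-]
after 3 — deliver 0→2: ·
after 4 — deliver 2→3: n3:foll/b6/[-]
after 5 — deliver 3→2: n2:lead/b6/[-]
after 6 — deliver 2→1: n1:foll/b6/[-]
after 7 — deliver 1→2: ·
after 8 — propose(2,'s'): ·
after 9 — deliver 2→1: n1:foll/b6/[s]
after 10 — deliver 1→2: ·
after 11 — deliver 2→0: n0:foll/b6/[s]
after 12 — deliver 0→2: n2:lead/b6/[s]
after 13 — timeout(1): n1:cand/b9/[s]
after 14 — deliver 1→2: n2:foll/b9/[s]
after 15 — deliver 2→1: ·

9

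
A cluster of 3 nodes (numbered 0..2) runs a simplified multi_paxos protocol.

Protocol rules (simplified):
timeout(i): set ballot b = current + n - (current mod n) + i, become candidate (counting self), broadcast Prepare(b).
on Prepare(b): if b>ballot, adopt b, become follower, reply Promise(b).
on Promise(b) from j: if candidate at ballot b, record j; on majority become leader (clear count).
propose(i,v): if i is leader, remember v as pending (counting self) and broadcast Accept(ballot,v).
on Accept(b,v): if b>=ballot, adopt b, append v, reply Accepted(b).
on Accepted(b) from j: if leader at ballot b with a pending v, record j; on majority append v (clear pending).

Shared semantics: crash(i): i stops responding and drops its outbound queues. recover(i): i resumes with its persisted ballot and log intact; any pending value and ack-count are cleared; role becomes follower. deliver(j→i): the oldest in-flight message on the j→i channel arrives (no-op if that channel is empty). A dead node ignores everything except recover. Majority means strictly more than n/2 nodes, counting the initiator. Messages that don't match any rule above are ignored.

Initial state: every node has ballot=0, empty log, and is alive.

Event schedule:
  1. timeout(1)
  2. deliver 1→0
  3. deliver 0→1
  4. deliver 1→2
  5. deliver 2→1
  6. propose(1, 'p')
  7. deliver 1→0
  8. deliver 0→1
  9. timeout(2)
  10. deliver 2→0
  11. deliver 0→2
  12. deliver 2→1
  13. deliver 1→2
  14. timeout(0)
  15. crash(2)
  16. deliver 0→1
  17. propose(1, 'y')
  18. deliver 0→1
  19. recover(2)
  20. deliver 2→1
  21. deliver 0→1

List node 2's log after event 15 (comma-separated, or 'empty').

after 1 — timeout(1): n1:cand/b4/[-]
after 2 — deliver 1→0: n0:foll/b4/[-]
after 3 — deliver 0→1: n1:lead/b4/[-]
after 4 — deliver 1→2: n2:foll/b4/[-]
after 5 — deliver 2→1: ·
after 6 — propose(1,'p'): ·
after 7 — deliver 1→0: n0:foll/b4/[p]
after 8 — deliver 0→1: n1:lead/b4/[p]
after 9 — timeout(2): n2:cand/b8/[-]
after 10 — deliver 2→0: n0:foll/b8/[p]
after 11 — deliver 0→2: n2:lead/b8/[-]
after 12 — deliver 2→1: n1:foll/b8/[p]
after 13 — deliver 1→2: ·
after 14 — timeout(0): n0:cand/b9/[p]
after 15 — crash(2): n2:✗lead/b8/[-]

empty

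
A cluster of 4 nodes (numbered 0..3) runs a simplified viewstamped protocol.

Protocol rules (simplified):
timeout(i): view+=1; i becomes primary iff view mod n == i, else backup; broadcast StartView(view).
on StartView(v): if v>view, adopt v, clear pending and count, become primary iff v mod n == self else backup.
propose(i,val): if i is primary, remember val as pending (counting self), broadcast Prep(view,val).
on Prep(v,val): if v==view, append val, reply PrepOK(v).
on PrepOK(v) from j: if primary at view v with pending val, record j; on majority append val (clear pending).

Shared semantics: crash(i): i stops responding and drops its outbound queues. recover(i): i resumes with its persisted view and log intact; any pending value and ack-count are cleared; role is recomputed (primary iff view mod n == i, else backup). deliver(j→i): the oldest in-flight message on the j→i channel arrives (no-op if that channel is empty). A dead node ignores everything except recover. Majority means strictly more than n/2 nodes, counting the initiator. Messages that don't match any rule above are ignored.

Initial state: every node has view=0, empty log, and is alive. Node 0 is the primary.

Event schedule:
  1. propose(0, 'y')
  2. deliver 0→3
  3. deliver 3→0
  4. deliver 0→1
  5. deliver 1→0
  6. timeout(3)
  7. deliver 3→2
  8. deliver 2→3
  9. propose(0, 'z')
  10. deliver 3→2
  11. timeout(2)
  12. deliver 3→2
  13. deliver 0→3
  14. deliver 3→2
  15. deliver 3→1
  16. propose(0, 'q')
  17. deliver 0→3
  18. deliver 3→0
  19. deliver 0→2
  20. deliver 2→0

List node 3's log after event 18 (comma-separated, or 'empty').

y

e1 propose(0,'y'): ·
e2 deliver 0→3: 3[back,v=0,y]
e3 deliver 3→0: ·
e4 deliver 0→1: 1[back,v=0,y]
e5 deliver 1→0: 0[prim,v=0,y]
e6 timeout(3): 3[back,v=1,y]
e7 deliver 3→2: 2[back,v=1,-]
e8 deliver 2→3: ·
e9 propose(0,'z'): ·
e10 deliver 3→2: ·
e11 timeout(2): 2[prim,v=2,-]
e12 deliver 3→2: ·
e13 deliver 0→3: ·
e14 deliver 3→2: ·
e15 deliver 3→1: 1[prim,v=1,y]
e16 propose(0,'q'): ·
e17 deliver 0→3: ·
e18 deliver 3→0: 0[back,v=1,y]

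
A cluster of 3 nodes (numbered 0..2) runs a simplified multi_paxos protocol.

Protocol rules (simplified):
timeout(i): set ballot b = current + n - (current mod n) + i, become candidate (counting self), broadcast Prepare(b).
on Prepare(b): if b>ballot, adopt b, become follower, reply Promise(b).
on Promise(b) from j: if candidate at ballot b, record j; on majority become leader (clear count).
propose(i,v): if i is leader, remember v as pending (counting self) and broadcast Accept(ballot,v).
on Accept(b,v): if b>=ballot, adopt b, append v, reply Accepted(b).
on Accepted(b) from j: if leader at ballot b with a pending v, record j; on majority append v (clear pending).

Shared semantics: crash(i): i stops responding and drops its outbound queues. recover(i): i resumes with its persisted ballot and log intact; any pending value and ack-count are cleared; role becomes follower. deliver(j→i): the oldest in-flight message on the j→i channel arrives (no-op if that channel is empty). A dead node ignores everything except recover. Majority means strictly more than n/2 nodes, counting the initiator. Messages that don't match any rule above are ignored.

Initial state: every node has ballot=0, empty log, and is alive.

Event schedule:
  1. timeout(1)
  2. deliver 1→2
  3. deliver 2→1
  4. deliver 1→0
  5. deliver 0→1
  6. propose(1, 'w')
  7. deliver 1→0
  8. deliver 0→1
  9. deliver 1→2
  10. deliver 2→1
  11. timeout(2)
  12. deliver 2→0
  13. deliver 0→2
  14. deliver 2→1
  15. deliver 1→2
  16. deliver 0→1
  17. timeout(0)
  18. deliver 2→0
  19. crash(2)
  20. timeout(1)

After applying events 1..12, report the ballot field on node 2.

8

step 1 timeout(1): 1={cand,b=4,log=-}
step 2 deliver 1→2: 2={foll,b=4,log=-}
step 3 deliver 2→1: 1={lead,b=4,log=-}
step 4 deliver 1→0: 0={foll,b=4,log=-}
step 5 deliver 0→1: —
step 6 propose(1,'w'): —
step 7 deliver 1→0: 0={foll,b=4,log=w}
step 8 deliver 0→1: 1={lead,b=4,log=w}
step 9 deliver 1→2: 2={foll,b=4,log=w}
step 10 deliver 2→1: —
step 11 timeout(2): 2={cand,b=8,log=w}
step 12 deliver 2→0: 0={foll,b=8,log=w}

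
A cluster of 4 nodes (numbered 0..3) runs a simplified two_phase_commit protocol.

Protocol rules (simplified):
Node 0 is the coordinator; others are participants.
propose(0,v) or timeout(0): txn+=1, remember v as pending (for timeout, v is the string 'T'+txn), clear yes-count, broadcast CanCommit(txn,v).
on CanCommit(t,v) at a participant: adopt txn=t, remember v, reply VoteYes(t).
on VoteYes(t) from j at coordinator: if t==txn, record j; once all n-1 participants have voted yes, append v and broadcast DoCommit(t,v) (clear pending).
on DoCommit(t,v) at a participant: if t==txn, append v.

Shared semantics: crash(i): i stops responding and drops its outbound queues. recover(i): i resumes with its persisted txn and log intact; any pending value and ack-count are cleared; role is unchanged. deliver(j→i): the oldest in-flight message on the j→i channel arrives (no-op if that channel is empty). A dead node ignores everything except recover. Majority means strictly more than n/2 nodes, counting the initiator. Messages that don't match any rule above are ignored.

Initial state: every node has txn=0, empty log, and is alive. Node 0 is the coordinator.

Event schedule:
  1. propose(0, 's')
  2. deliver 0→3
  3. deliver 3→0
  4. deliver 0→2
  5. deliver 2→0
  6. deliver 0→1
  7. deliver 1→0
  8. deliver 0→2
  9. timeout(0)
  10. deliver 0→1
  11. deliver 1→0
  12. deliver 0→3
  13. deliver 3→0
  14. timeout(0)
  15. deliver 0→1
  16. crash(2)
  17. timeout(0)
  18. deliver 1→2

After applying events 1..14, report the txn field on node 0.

3

step 1 propose(0,'s'): 0={coor,t=1,log=-}
step 2 deliver 0→3: 3={part,t=1,log=-}
step 3 deliver 3→0: —
step 4 deliver 0→2: 2={part,t=1,log=-}
step 5 deliver 2→0: —
step 6 deliver 0→1: 1={part,t=1,log=-}
step 7 deliver 1→0: 0={coor,t=1,log=s}
step 8 deliver 0→2: 2={part,t=1,log=s}
step 9 timeout(0): 0={coor,t=2,log=s}
step 10 deliver 0→1: 1={part,t=1,log=s}
step 11 deliver 1→0: —
step 12 deliver 0→3: 3={part,t=1,log=s}
step 13 deliver 3→0: —
step 14 timeout(0): 0={coor,t=3,log=s}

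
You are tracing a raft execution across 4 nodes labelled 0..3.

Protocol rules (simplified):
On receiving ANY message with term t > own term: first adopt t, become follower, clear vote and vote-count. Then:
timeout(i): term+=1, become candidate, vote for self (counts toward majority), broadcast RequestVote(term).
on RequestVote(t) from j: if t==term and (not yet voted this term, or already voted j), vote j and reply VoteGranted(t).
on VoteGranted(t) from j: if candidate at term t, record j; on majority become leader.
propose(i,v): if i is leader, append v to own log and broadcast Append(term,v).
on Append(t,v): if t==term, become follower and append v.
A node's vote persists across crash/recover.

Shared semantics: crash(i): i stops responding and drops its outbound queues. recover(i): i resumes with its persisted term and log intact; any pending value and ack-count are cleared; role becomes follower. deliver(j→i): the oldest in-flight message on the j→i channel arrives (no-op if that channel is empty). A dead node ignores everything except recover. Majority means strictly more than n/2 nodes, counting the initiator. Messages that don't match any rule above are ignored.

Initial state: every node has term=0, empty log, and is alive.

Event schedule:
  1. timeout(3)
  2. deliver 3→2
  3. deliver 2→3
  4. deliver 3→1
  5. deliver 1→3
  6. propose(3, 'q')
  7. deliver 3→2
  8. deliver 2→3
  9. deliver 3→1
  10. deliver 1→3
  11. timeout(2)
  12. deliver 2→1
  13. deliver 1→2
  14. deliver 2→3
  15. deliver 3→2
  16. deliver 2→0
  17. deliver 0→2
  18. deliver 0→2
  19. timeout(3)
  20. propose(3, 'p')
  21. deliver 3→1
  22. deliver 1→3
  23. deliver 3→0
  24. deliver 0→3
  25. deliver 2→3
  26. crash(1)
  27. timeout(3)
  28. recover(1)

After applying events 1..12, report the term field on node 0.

1. timeout(3):  <3:cand t1 ->
2. deliver 3→2:  <2:foll t1 ->
3. deliver 2→3:  nop
4. deliver 3→1:  <1:foll t1 ->
5. deliver 1→3:  <3:lead t1 ->
6. propose(3,'q'):  <3:lead t1 q>
7. deliver 3→2:  <2:foll t1 q>
8. deliver 2→3:  nop
9. deliver 3→1:  <1:foll t1 q>
10. deliver 1→3:  nop
11. timeout(2):  <2:cand t2 q>
12. deliver 2→1:  <1:foll t2 q>

0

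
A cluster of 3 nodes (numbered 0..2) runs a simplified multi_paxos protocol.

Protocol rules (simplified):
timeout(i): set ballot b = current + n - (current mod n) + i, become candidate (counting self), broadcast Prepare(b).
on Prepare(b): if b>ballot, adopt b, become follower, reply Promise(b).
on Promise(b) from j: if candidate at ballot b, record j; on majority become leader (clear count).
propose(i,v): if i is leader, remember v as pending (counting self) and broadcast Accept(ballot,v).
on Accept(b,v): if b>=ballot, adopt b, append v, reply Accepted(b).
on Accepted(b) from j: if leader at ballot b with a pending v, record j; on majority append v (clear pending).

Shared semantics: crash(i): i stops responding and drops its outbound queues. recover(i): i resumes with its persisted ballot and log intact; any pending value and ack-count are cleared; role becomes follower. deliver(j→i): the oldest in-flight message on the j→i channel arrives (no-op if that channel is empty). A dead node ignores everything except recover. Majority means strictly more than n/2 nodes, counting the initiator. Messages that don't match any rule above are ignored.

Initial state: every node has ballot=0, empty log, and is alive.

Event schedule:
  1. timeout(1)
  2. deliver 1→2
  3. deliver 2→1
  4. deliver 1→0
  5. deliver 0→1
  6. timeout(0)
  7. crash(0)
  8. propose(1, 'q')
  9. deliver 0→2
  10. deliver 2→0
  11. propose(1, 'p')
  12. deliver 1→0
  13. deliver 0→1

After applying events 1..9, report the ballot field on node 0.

step 1 timeout(1): 1={cand,b=4,log=-}
step 2 deliver 1→2: 2={foll,b=4,log=-}
step 3 deliver 2→1: 1={lead,b=4,log=-}
step 4 deliver 1→0: 0={foll,b=4,log=-}
step 5 deliver 0→1: —
step 6 timeout(0): 0={cand,b=6,log=-}
step 7 crash(0): 0={✗cand,b=6,log=-}
step 8 propose(1,'q'): —
step 9 deliver 0→2: —

6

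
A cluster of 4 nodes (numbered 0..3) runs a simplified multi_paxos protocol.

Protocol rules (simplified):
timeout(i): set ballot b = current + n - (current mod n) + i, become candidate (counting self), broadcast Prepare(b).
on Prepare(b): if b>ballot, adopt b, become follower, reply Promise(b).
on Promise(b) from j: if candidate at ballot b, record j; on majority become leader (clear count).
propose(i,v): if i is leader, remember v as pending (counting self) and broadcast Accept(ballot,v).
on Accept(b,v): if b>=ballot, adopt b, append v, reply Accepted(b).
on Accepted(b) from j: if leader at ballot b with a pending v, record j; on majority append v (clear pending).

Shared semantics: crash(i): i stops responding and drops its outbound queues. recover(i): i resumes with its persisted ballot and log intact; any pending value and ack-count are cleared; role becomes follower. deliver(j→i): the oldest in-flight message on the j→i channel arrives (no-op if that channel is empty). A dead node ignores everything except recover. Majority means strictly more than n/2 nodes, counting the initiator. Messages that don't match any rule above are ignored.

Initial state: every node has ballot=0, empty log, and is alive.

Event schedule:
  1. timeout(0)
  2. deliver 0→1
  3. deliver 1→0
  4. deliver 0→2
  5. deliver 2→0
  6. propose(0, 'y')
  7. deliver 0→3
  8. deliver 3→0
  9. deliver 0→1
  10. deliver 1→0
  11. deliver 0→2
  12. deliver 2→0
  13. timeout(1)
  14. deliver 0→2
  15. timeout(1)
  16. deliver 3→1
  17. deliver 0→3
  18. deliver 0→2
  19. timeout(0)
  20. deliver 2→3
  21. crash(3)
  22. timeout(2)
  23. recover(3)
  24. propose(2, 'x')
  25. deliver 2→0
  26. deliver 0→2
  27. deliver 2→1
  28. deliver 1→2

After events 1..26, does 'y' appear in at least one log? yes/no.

e1 timeout(0): 0[cand,b=4,-]
e2 deliver 0→1: 1[foll,b=4,-]
e3 deliver 1→0: ·
e4 deliver 0→2: 2[foll,b=4,-]
e5 deliver 2→0: 0[lead,b=4,-]
e6 propose(0,'y'): ·
e7 deliver 0→3: 3[foll,b=4,-]
e8 deliver 3→0: ·
e9 deliver 0→1: 1[foll,b=4,y]
e10 deliver 1→0: ·
e11 deliver 0→2: 2[foll,b=4,y]
e12 deliver 2→0: 0[lead,b=4,y]
e13 timeout(1): 1[cand,b=9,y]
e14 deliver 0→2: ·
e15 timeout(1): 1[cand,b=13,y]
e16 deliver 3→1: ·
e17 deliver 0→3: 3[foll,b=4,y]
e18 deliver 0→2: ·
e19 timeout(0): 0[cand,b=8,y]
e20 deliver 2→3: ·
e21 crash(3): 3[✗foll,b=4,y]
e22 timeout(2): 2[cand,b=10,y]
e23 recover(3): 3[foll,b=4,y]
e24 propose(2,'x'): ·
e25 deliver 2→0: 0[foll,b=10,y]
e26 deliver 0→2: ·

yes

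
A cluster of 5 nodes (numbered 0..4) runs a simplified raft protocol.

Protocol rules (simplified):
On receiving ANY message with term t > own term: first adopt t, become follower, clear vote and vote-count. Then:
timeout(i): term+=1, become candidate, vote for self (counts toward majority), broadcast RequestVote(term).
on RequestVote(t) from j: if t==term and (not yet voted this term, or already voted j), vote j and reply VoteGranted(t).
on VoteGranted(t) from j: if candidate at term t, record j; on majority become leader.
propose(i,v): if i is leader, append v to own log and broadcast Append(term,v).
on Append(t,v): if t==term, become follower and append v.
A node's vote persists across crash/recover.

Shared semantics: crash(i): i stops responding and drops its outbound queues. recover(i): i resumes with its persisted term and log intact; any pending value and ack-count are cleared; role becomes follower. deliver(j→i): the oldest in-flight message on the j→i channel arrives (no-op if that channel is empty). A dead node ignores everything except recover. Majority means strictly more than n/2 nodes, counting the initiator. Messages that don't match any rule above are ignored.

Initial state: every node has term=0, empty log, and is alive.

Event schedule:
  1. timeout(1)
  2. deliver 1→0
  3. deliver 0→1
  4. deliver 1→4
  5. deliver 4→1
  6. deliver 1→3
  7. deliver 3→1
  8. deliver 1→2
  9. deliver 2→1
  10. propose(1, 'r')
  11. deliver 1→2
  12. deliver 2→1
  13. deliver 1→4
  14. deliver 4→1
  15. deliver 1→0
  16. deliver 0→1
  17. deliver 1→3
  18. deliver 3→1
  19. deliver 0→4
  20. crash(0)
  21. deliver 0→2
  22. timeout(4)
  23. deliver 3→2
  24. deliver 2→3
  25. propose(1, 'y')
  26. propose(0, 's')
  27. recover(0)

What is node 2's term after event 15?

1

1. timeout(1):  <1:cand t1 ->
2. deliver 1→0:  <0:foll t1 ->
3. deliver 0→1:  nop
4. deliver 1→4:  <4:foll t1 ->
5. deliver 4→1:  <1:lead t1 ->
6. deliver 1→3:  <3:foll t1 ->
7. deliver 3→1:  nop
8. deliver 1→2:  <2:foll t1 ->
9. deliver 2→1:  nop
10. propose(1,'r'):  <1:lead t1 r>
11. deliver 1→2:  <2:foll t1 r>
12. deliver 2→1:  nop
13. deliver 1→4:  <4:foll t1 r>
14. deliver 4→1:  nop
15. deliver 1→0:  <0:foll t1 r>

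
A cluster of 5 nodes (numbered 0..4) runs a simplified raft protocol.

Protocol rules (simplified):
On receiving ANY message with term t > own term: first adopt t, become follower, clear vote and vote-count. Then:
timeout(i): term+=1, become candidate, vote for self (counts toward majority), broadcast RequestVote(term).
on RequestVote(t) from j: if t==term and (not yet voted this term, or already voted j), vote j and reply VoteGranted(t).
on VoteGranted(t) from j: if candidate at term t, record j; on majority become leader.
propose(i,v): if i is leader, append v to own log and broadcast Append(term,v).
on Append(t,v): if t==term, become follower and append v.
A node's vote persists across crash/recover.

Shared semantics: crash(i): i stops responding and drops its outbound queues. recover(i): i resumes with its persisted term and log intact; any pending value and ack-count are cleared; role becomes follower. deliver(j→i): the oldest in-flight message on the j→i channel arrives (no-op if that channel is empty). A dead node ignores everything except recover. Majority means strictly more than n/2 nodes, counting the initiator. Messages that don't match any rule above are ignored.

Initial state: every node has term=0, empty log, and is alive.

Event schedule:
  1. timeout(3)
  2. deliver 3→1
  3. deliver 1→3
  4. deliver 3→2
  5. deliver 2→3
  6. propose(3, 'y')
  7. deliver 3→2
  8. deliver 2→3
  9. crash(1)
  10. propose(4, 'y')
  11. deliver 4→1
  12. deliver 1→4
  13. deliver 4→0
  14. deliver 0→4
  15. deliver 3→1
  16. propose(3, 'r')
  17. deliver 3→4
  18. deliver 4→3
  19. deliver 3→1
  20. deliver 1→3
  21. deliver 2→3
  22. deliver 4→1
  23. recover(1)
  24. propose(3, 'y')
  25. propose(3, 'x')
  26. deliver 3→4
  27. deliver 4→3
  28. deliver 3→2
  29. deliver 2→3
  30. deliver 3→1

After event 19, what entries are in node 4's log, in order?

e1 timeout(3): 3[cand,t=1,-]
e2 deliver 3→1: 1[foll,t=1,-]
e3 deliver 1→3: ·
e4 deliver 3→2: 2[foll,t=1,-]
e5 deliver 2→3: 3[lead,t=1,-]
e6 propose(3,'y'): 3[lead,t=1,y]
e7 deliver 3→2: 2[foll,t=1,y]
e8 deliver 2→3: ·
e9 crash(1): 1[✗foll,t=1,-]
e10 propose(4,'y'): ·
e11 deliver 4→1: ·
e12 deliver 1→4: ·
e13 deliver 4→0: ·
e14 deliver 0→4: ·
e15 deliver 3→1: ·
e16 propose(3,'r'): 3[lead,t=1,y,r]
e17 deliver 3→4: 4[foll,t=1,-]
e18 deliver 4→3: ·
e19 deliver 3→1: ·

empty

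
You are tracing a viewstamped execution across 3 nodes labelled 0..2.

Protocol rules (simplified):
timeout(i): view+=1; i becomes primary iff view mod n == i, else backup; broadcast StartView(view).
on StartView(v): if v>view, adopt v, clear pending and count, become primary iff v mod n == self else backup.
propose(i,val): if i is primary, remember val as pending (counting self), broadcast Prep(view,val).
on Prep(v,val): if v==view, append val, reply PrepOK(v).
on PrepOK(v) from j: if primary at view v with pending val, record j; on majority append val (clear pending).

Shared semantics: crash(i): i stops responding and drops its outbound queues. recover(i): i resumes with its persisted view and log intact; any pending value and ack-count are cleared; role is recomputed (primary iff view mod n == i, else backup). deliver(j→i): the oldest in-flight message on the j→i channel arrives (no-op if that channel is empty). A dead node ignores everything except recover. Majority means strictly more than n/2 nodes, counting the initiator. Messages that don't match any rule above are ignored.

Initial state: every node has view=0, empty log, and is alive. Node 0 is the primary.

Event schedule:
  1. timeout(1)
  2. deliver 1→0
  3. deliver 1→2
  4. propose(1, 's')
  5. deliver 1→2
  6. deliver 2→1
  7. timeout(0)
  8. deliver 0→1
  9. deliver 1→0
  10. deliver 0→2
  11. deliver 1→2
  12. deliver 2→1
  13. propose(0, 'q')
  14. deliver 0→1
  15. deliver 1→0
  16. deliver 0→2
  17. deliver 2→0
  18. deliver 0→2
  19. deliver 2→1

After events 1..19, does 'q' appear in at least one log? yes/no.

no

e1 timeout(1): 1[prim,v=1,-]
e2 deliver 1→0: 0[back,v=1,-]
e3 deliver 1→2: 2[back,v=1,-]
e4 propose(1,'s'): ·
e5 deliver 1→2: 2[back,v=1,s]
e6 deliver 2→1: 1[prim,v=1,s]
e7 timeout(0): 0[back,v=2,-]
e8 deliver 0→1: 1[back,v=2,s]
e9 deliver 1→0: ·
e10 deliver 0→2: 2[prim,v=2,s]
e11 deliver 1→2: ·
e12 deliver 2→1: ·
e13 propose(0,'q'): ·
e14 deliver 0→1: ·
e15 deliver 1→0: ·
e16 deliver 0→2: ·
e17 deliver 2→0: ·
e18 deliver 0→2: ·
e19 deliver 2→1: ·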